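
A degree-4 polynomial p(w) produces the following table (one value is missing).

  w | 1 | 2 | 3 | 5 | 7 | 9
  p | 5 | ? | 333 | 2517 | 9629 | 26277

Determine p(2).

The 5 known values determine p uniquely (degree ≤ 4).
Evaluate each Lagrange basis at w = 2:
L_0(2) = (-1)·(-3)·(-5)·(-7)/[(-2)·(-4)·(-6)·(-8)] = 35/128
L_1(2) = (1)·(-3)·(-5)·(-7)/[(2)·(-2)·(-4)·(-6)] = 35/32
L_2(2) = (1)·(-1)·(-5)·(-7)/[(4)·(2)·(-2)·(-4)] = -35/64
L_3(2) = (1)·(-1)·(-3)·(-7)/[(6)·(4)·(2)·(-2)] = 7/32
L_4(2) = (1)·(-1)·(-3)·(-5)/[(8)·(6)·(4)·(2)] = -5/128
Sum: 5·(35/128) + 333·(35/32) + 2517·(-35/64) + 9629·(7/32) + 26277·(-5/128) = 69

69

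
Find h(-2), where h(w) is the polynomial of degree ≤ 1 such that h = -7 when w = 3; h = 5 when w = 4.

Evaluate each Lagrange basis at w = -2:
L_0(-2) = (-6)/[(-1)] = 6
L_1(-2) = (-5)/[(1)] = -5
Sum: (-7)·(6) + 5·(-5) = -67

-67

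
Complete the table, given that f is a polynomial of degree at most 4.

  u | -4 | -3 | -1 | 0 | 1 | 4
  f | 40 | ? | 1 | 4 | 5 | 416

The 5 known values determine f uniquely (degree ≤ 4).
Evaluate each Lagrange basis at u = -3:
L_0(-3) = (-2)·(-3)·(-4)·(-7)/[(-3)·(-4)·(-5)·(-8)] = 7/20
L_1(-3) = (1)·(-3)·(-4)·(-7)/[(3)·(-1)·(-2)·(-5)] = 14/5
L_2(-3) = (1)·(-2)·(-4)·(-7)/[(4)·(1)·(-1)·(-4)] = -7/2
L_3(-3) = (1)·(-2)·(-3)·(-7)/[(5)·(2)·(1)·(-3)] = 7/5
L_4(-3) = (1)·(-2)·(-3)·(-4)/[(8)·(5)·(4)·(3)] = -1/20
Sum: 40·(7/20) + 1·(14/5) + 4·(-7/2) + 5·(7/5) + 416·(-1/20) = -11

-11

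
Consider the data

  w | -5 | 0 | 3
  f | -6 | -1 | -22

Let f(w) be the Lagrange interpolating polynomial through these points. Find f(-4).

L_0(-4) = (-4)·(-7)/[(-5)·(-8)] = 7/10
L_1(-4) = (1)·(-7)/[(5)·(-3)] = 7/15
L_2(-4) = (1)·(-4)/[(8)·(3)] = -1/6
Sum: (-6)·(7/10) + (-1)·(7/15) + (-22)·(-1/6) = -1

-1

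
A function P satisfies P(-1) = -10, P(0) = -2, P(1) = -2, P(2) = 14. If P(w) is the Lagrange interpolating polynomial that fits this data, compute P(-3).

Evaluate each Lagrange basis at w = -3:
L_0(-3) = (-3)·(-4)·(-5)/[(-1)·(-2)·(-3)] = 10
L_1(-3) = (-2)·(-4)·(-5)/[(1)·(-1)·(-2)] = -20
L_2(-3) = (-2)·(-3)·(-5)/[(2)·(1)·(-1)] = 15
L_3(-3) = (-2)·(-3)·(-4)/[(3)·(2)·(1)] = -4
Sum: (-10)·(10) + (-2)·(-20) + (-2)·(15) + 14·(-4) = -146

-146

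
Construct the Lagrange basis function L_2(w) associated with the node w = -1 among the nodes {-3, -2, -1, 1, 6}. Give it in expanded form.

L_2(w) = (1/28)w^4 - (1/14)w^3 - (23/28)w^2 - (3/7)w + 9/7

L_2(w) = (w + 3)(w + 2)(w - 1)(w - 6) / [(2)·(1)·(-2)·(-7)]
       = (w^4 - 2w^3 - 23w^2 - 12w + 36) / (28)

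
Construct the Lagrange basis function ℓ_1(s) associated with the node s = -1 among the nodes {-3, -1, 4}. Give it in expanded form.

ℓ_1(s) = (s + 3)(s - 4) / [(2)·(-5)]
       = (s^2 - s - 12) / (-10)

ℓ_1(s) = -(1/10)s^2 + (1/10)s + 6/5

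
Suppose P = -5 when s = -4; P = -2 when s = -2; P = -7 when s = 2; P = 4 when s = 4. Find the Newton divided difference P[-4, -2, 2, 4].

P[-4,-2] = (-2 - (-5)) / (-2 - (-4)) = 3/2
P[-2,2] = (-7 - (-2)) / (2 - (-2)) = -5/4
P[2,4] = (4 - (-7)) / (4 - 2) = 11/2
P[-4,-2,2] = (-5/4 - 3/2) / (2 - (-4)) = -11/24
P[-2,2,4] = (11/2 - (-5/4)) / (4 - (-2)) = 9/8
P[-4,-2,2,4] = (9/8 - (-11/24)) / (4 - (-4)) = 19/96

19/96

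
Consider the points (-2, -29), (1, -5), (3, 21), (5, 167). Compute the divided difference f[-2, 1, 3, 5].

2

f[-2,1] = (-5 - (-29)) / (1 - (-2)) = 8
f[1,3] = (21 - (-5)) / (3 - 1) = 13
f[3,5] = (167 - 21) / (5 - 3) = 73
f[-2,1,3] = (13 - 8) / (3 - (-2)) = 1
f[1,3,5] = (73 - 13) / (5 - 1) = 15
f[-2,1,3,5] = (15 - 1) / (5 - (-2)) = 2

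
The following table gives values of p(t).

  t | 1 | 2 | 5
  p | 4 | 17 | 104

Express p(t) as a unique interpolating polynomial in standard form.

Newton's divided differences:
p[1,2] = (17 - 4) / (2 - 1) = 13
p[2,5] = (104 - 17) / (5 - 2) = 29
p[1,2,5] = (29 - 13) / (5 - 1) = 4
p(t) = 4 + 13·(t - 1) + 4·(t - 1)(t - 2)
Expanding: p(t) = 4t^2 + t - 1

p(t) = 4t^2 + t - 1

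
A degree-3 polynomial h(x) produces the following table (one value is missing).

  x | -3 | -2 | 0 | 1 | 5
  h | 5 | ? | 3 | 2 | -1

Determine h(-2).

The 4 known values determine h uniquely (degree ≤ 3).
Evaluate each Lagrange basis at x = -2:
L_0(-2) = (-2)·(-3)·(-7)/[(-3)·(-4)·(-8)] = 7/16
L_1(-2) = (1)·(-3)·(-7)/[(3)·(-1)·(-5)] = 7/5
L_2(-2) = (1)·(-2)·(-7)/[(4)·(1)·(-4)] = -7/8
L_3(-2) = (1)·(-2)·(-3)/[(8)·(5)·(4)] = 3/80
Sum: 5·(7/16) + 3·(7/5) + 2·(-7/8) + (-1)·(3/80) = 23/5

23/5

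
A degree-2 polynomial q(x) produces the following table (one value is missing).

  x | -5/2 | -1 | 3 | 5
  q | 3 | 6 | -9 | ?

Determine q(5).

-639/22

The 3 known values determine q uniquely (degree ≤ 2).
Evaluate each Lagrange basis at x = 5:
L_0(5) = (6)·(2)/[(-3/2)·(-11/2)] = 16/11
L_1(5) = (15/2)·(2)/[(3/2)·(-4)] = -5/2
L_2(5) = (15/2)·(6)/[(11/2)·(4)] = 45/22
Sum: 3·(16/11) + 6·(-5/2) + (-9)·(45/22) = -639/22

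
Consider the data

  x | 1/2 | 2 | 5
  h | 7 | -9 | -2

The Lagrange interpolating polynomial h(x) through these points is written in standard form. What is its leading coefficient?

The leading coefficient equals the top divided difference h[1/2,2,5].
h[1/2,2] = (-9 - 7) / (2 - 1/2) = -32/3
h[2,5] = (-2 - (-9)) / (5 - 2) = 7/3
h[1/2,2,5] = (7/3 - (-32/3)) / (5 - 1/2) = 26/9

26/9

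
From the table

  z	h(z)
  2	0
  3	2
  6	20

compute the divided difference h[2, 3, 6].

h[2,3] = (2 - 0) / (3 - 2) = 2
h[3,6] = (20 - 2) / (6 - 3) = 6
h[2,3,6] = (6 - 2) / (6 - 2) = 1

1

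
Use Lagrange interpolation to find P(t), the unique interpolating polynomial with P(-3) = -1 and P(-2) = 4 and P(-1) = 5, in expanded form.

P(t) = -2t^2 - 5t + 2

L_0(t) = (t + 2)(t + 1) / [2] = (1/2)t^2 + (3/2)t + 1
L_1(t) = (t + 3)(t + 1) / [-1] = -t^2 - 4t - 3
L_2(t) = (t + 3)(t + 2) / [2] = (1/2)t^2 + (5/2)t + 3
P(t) = (-1)·L_0 + 4·L_1 + 5·L_2
  (-1)·L_0(t) = -(1/2)t^2 - (3/2)t - 1
  4·L_1(t) = -4t^2 - 16t - 12
  5·L_2(t) = (5/2)t^2 + (25/2)t + 15
Adding term by term: -2t^2 - 5t + 2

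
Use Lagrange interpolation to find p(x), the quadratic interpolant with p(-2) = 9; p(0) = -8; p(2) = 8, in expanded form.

L_0(x) = x(x - 2) / [8] = (1/8)x^2 - (1/4)x
L_1(x) = (x + 2)(x - 2) / [-4] = -(1/4)x^2 + 1
L_2(x) = (x + 2)x / [8] = (1/8)x^2 + (1/4)x
p(x) = 9·L_0 + (-8)·L_1 + 8·L_2
  9·L_0(x) = (9/8)x^2 - (9/4)x
  (-8)·L_1(x) = 2x^2 - 8
  8·L_2(x) = x^2 + 2x
Adding term by term: (33/8)x^2 - (1/4)x - 8

p(x) = (33/8)x^2 - (1/4)x - 8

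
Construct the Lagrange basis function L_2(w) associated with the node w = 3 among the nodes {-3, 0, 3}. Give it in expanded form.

L_2(w) = (1/18)w^2 + (1/6)w

L_2(w) = (w + 3)w / [(6)·(3)]
       = (w^2 + 3w) / (18)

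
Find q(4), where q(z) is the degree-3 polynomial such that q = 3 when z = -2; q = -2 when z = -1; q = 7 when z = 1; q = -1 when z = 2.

Evaluate each Lagrange basis at z = 4:
L_0(4) = (5)·(3)·(2)/[(-1)·(-3)·(-4)] = -5/2
L_1(4) = (6)·(3)·(2)/[(1)·(-2)·(-3)] = 6
L_2(4) = (6)·(5)·(2)/[(3)·(2)·(-1)] = -10
L_3(4) = (6)·(5)·(3)/[(4)·(3)·(1)] = 15/2
Sum: 3·(-5/2) + (-2)·(6) + 7·(-10) + (-1)·(15/2) = -97

-97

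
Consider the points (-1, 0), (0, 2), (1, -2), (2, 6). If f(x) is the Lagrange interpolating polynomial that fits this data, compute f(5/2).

L_0(5/2) = (5/2)·(3/2)·(1/2)/[(-1)·(-2)·(-3)] = -5/16
L_1(5/2) = (7/2)·(3/2)·(1/2)/[(1)·(-1)·(-2)] = 21/16
L_2(5/2) = (7/2)·(5/2)·(1/2)/[(2)·(1)·(-1)] = -35/16
L_3(5/2) = (7/2)·(5/2)·(3/2)/[(3)·(2)·(1)] = 35/16
Sum: 0 + 2·(21/16) + (-2)·(-35/16) + 6·(35/16) = 161/8

161/8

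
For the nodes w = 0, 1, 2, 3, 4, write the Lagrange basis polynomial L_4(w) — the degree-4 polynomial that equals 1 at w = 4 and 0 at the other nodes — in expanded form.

L_4(w) = (1/24)w^4 - (1/4)w^3 + (11/24)w^2 - (1/4)w

L_4(w) = w(w - 1)(w - 2)(w - 3) / [(4)·(3)·(2)·(1)]
       = (w^4 - 6w^3 + 11w^2 - 6w) / (24)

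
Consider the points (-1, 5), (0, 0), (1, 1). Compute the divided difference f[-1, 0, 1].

f[-1,0] = (0 - 5) / (0 - (-1)) = -5
f[0,1] = (1 - 0) / (1 - 0) = 1
f[-1,0,1] = (1 - (-5)) / (1 - (-1)) = 3

3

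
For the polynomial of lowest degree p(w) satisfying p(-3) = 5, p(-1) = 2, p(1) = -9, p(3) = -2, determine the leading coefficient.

L_0(w) = (w + 1)(w - 1)(w - 3) / [-48] = -(1/48)w^3 + (1/16)w^2 + (1/48)w - 1/16
L_1(w) = (w + 3)(w - 1)(w - 3) / [16] = (1/16)w^3 - (1/16)w^2 - (9/16)w + 9/16
L_2(w) = (w + 3)(w + 1)(w - 3) / [-16] = -(1/16)w^3 - (1/16)w^2 + (9/16)w + 9/16
L_3(w) = (w + 3)(w + 1)(w - 1) / [48] = (1/48)w^3 + (1/16)w^2 - (1/48)w - 1/16
p(w) = 5·L_0 + 2·L_1 + (-9)·L_2 + (-2)·L_3
Only the coefficient of w^3 is needed; take it from each L_i and combine:
5·(-1/48) + 2·(1/16) + (-9)·(-1/16) + (-2)·(1/48) = 13/24

13/24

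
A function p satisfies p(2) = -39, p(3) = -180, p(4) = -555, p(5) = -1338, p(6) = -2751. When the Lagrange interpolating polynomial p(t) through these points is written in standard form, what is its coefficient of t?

-2

Build the Lagrange basis polynomials:
L_0(t) = (t - 3)(t - 4)(t - 5)(t - 6) / [24] = (1/24)t^4 - (3/4)t^3 + (119/24)t^2 - (57/4)t + 15
L_1(t) = (t - 2)(t - 4)(t - 5)(t - 6) / [-6] = -(1/6)t^4 + (17/6)t^3 - (52/3)t^2 + (134/3)t - 40
L_2(t) = (t - 2)(t - 3)(t - 5)(t - 6) / [4] = (1/4)t^4 - 4t^3 + (91/4)t^2 - 54t + 45
L_3(t) = (t - 2)(t - 3)(t - 4)(t - 6) / [-6] = -(1/6)t^4 + (5/2)t^3 - (40/3)t^2 + 30t - 24
L_4(t) = (t - 2)(t - 3)(t - 4)(t - 5) / [24] = (1/24)t^4 - (7/12)t^3 + (71/24)t^2 - (77/12)t + 5
p(t) = (-39)·L_0 + (-180)·L_1 + (-555)·L_2 + (-1338)·L_3 + (-2751)·L_4
Only the coefficient of t is needed; take it from each L_i and combine:
(-39)·(-57/4) + (-180)·(134/3) + (-555)·(-54) + (-1338)·(30) + (-2751)·(-77/12) = -2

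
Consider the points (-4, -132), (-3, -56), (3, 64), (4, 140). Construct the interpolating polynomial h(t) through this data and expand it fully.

Newton's divided differences:
h[-4,-3] = (-56 - (-132)) / (-3 - (-4)) = 76
h[-3,3] = (64 - (-56)) / (3 - (-3)) = 20
h[3,4] = (140 - 64) / (4 - 3) = 76
h[-4,-3,3] = (20 - 76) / (3 - (-4)) = -8
h[-3,3,4] = (76 - 20) / (4 - (-3)) = 8
h[-4,-3,3,4] = (8 - (-8)) / (4 - (-4)) = 2
h(t) = -132 + 76·(t + 4) + (-8)·(t + 4)(t + 3) + 2·(t + 4)(t + 3)(t - 3)
Expanding: h(t) = 2t^3 + 2t + 4

h(t) = 2t^3 + 2t + 4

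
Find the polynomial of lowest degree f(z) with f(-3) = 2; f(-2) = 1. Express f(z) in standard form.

f(z) = -z - 1

L_0(z) = (z + 2) / [-1] = -z - 2
L_1(z) = (z + 3) / [1] = z + 3
f(z) = 2·L_0 + 1·L_1
  2·L_0(z) = -2z - 4
  1·L_1(z) = z + 3
Adding term by term: -z - 1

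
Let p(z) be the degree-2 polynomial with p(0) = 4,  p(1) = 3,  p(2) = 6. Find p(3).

13

Evaluate each Lagrange basis at z = 3:
L_0(3) = (2)·(1)/[(-1)·(-2)] = 1
L_1(3) = (3)·(1)/[(1)·(-1)] = -3
L_2(3) = (3)·(2)/[(2)·(1)] = 3
Sum: 4·(1) + 3·(-3) + 6·(3) = 13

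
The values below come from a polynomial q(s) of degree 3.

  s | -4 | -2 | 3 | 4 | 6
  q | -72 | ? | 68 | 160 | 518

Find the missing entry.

-2

The 4 known values determine q uniquely (degree ≤ 3).
L_0(-2) = (-5)·(-6)·(-8)/[(-7)·(-8)·(-10)] = 3/7
L_1(-2) = (2)·(-6)·(-8)/[(7)·(-1)·(-3)] = 32/7
L_2(-2) = (2)·(-5)·(-8)/[(8)·(1)·(-2)] = -5
L_3(-2) = (2)·(-5)·(-6)/[(10)·(3)·(2)] = 1
Sum: (-72)·(3/7) + 68·(32/7) + 160·(-5) + 518·(1) = -2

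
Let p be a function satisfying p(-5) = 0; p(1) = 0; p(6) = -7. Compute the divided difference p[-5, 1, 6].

p[-5,1] = (0 - 0) / (1 - (-5)) = 0
p[1,6] = (-7 - 0) / (6 - 1) = -7/5
p[-5,1,6] = (-7/5 - 0) / (6 - (-5)) = -7/55

-7/55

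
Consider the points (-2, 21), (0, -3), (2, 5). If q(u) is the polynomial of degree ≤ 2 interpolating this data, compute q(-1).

L_0(-1) = (-1)·(-3)/[(-2)·(-4)] = 3/8
L_1(-1) = (1)·(-3)/[(2)·(-2)] = 3/4
L_2(-1) = (1)·(-1)/[(4)·(2)] = -1/8
Sum: 21·(3/8) + (-3)·(3/4) + 5·(-1/8) = 5

5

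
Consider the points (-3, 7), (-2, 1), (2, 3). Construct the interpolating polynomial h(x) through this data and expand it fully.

Newton's divided differences:
h[-3,-2] = (1 - 7) / (-2 - (-3)) = -6
h[-2,2] = (3 - 1) / (2 - (-2)) = 1/2
h[-3,-2,2] = (1/2 - (-6)) / (2 - (-3)) = 13/10
h(x) = 7 + (-6)·(x + 3) + (13/10)·(x + 3)(x + 2)
Expanding: h(x) = (13/10)x^2 + (1/2)x - 16/5

h(x) = (13/10)x^2 + (1/2)x - 16/5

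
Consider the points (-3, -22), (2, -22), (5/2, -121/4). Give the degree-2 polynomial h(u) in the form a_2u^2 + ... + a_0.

Build the Lagrange basis polynomials:
L_0(u) = (u - 2)(u - 5/2) / [55/2] = (2/55)u^2 - (9/55)u + 2/11
L_1(u) = (u + 3)(u - 5/2) / [-5/2] = -(2/5)u^2 - (1/5)u + 3
L_2(u) = (u + 3)(u - 2) / [11/4] = (4/11)u^2 + (4/11)u - 24/11
h(u) = (-22)·L_0 + (-22)·L_1 + (-121/4)·L_2
  (-22)·L_0(u) = -(4/5)u^2 + (18/5)u - 4
  (-22)·L_1(u) = (44/5)u^2 + (22/5)u - 66
  (-121/4)·L_2(u) = -11u^2 - 11u + 66
Adding term by term: -3u^2 - 3u - 4

h(u) = -3u^2 - 3u - 4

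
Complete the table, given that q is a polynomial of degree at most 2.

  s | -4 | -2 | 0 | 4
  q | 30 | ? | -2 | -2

The 3 known values determine q uniquely (degree ≤ 2).
Evaluate each Lagrange basis at s = -2:
L_0(-2) = (-2)·(-6)/[(-4)·(-8)] = 3/8
L_1(-2) = (2)·(-6)/[(4)·(-4)] = 3/4
L_2(-2) = (2)·(-2)/[(8)·(4)] = -1/8
Sum: 30·(3/8) + (-2)·(3/4) + (-2)·(-1/8) = 10

10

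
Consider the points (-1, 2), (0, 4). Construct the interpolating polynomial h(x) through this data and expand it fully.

h(x) = 2x + 4

Build the Lagrange basis polynomials:
L_0(x) = x / [-1] = -x
L_1(x) = (x + 1) / [1] = x + 1
h(x) = 2·L_0 + 4·L_1
  2·L_0(x) = -2x
  4·L_1(x) = 4x + 4
Adding term by term: 2x + 4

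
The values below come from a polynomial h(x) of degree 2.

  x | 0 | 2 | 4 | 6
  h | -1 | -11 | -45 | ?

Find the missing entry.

-103

The 3 known values determine h uniquely (degree ≤ 2).
Evaluate each Lagrange basis at x = 6:
L_0(6) = (4)·(2)/[(-2)·(-4)] = 1
L_1(6) = (6)·(2)/[(2)·(-2)] = -3
L_2(6) = (6)·(4)/[(4)·(2)] = 3
Sum: (-1)·(1) + (-11)·(-3) + (-45)·(3) = -103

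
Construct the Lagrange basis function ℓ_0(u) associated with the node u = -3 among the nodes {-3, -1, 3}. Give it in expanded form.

ℓ_0(u) = (u + 1)(u - 3) / [(-2)·(-6)]
       = (u^2 - 2u - 3) / (12)

ℓ_0(u) = (1/12)u^2 - (1/6)u - 1/4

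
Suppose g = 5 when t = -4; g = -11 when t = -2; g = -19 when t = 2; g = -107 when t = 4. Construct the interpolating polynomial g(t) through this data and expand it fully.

g(t) = -t^3 - 3t^2 + 2t - 3

Newton's divided differences:
g[-4,-2] = (-11 - 5) / (-2 - (-4)) = -8
g[-2,2] = (-19 - (-11)) / (2 - (-2)) = -2
g[2,4] = (-107 - (-19)) / (4 - 2) = -44
g[-4,-2,2] = (-2 - (-8)) / (2 - (-4)) = 1
g[-2,2,4] = (-44 - (-2)) / (4 - (-2)) = -7
g[-4,-2,2,4] = (-7 - 1) / (4 - (-4)) = -1
g(t) = 5 + (-8)·(t + 4) + 1·(t + 4)(t + 2) + (-1)·(t + 4)(t + 2)(t - 2)
Expanding: g(t) = -t^3 - 3t^2 + 2t - 3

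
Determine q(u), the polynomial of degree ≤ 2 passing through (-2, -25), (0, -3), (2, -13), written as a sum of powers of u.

q(u) = -4u^2 + 3u - 3

L_0(u) = u(u - 2) / [8] = (1/8)u^2 - (1/4)u
L_1(u) = (u + 2)(u - 2) / [-4] = -(1/4)u^2 + 1
L_2(u) = (u + 2)u / [8] = (1/8)u^2 + (1/4)u
q(u) = (-25)·L_0 + (-3)·L_1 + (-13)·L_2
  (-25)·L_0(u) = -(25/8)u^2 + (25/4)u
  (-3)·L_1(u) = (3/4)u^2 - 3
  (-13)·L_2(u) = -(13/8)u^2 - (13/4)u
Adding term by term: -4u^2 + 3u - 3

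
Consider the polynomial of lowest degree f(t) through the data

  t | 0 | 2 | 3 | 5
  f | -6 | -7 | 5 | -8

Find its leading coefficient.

Build the Lagrange basis polynomials:
L_0(t) = (t - 2)(t - 3)(t - 5) / [-30] = -(1/30)t^3 + (1/3)t^2 - (31/30)t + 1
L_1(t) = t(t - 3)(t - 5) / [6] = (1/6)t^3 - (4/3)t^2 + (5/2)t
L_2(t) = t(t - 2)(t - 5) / [-6] = -(1/6)t^3 + (7/6)t^2 - (5/3)t
L_3(t) = t(t - 2)(t - 3) / [30] = (1/30)t^3 - (1/6)t^2 + (1/5)t
f(t) = (-6)·L_0 + (-7)·L_1 + 5·L_2 + (-8)·L_3
Only the coefficient of t^3 is needed; take it from each L_i and combine:
(-6)·(-1/30) + (-7)·(1/6) + 5·(-1/6) + (-8)·(1/30) = -31/15

-31/15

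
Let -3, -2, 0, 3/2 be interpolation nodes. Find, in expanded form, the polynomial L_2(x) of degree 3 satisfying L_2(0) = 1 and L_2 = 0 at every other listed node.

L_2(x) = (x + 3)(x + 2)(x - 3/2) / [(3)·(2)·(-3/2)]
       = (x^3 + (7/2)x^2 - (3/2)x - 9) / (-9)

L_2(x) = -(1/9)x^3 - (7/18)x^2 + (1/6)x + 1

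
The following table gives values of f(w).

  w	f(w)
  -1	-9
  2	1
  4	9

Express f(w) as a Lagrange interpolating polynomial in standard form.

f(w) = (2/15)w^2 + (16/5)w - 89/15

L_0(w) = (w - 2)(w - 4) / [15] = (1/15)w^2 - (2/5)w + 8/15
L_1(w) = (w + 1)(w - 4) / [-6] = -(1/6)w^2 + (1/2)w + 2/3
L_2(w) = (w + 1)(w - 2) / [10] = (1/10)w^2 - (1/10)w - 1/5
f(w) = (-9)·L_0 + 1·L_1 + 9·L_2
  (-9)·L_0(w) = -(3/5)w^2 + (18/5)w - 24/5
  1·L_1(w) = -(1/6)w^2 + (1/2)w + 2/3
  9·L_2(w) = (9/10)w^2 - (9/10)w - 9/5
Adding term by term: (2/15)w^2 + (16/5)w - 89/15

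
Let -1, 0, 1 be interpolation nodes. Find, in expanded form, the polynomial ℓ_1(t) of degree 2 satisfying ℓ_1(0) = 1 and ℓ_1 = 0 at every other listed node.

ℓ_1(t) = (t + 1)(t - 1) / [(1)·(-1)]
       = (t^2 - 1) / (-1)

ℓ_1(t) = -t^2 + 1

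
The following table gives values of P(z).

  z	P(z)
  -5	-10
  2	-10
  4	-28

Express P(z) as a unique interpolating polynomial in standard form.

Build the Lagrange basis polynomials:
L_0(z) = (z - 2)(z - 4) / [63] = (1/63)z^2 - (2/21)z + 8/63
L_1(z) = (z + 5)(z - 4) / [-14] = -(1/14)z^2 - (1/14)z + 10/7
L_2(z) = (z + 5)(z - 2) / [18] = (1/18)z^2 + (1/6)z - 5/9
P(z) = (-10)·L_0 + (-10)·L_1 + (-28)·L_2
  (-10)·L_0(z) = -(10/63)z^2 + (20/21)z - 80/63
  (-10)·L_1(z) = (5/7)z^2 + (5/7)z - 100/7
  (-28)·L_2(z) = -(14/9)z^2 - (14/3)z + 140/9
Adding term by term: -z^2 - 3z

P(z) = -z^2 - 3z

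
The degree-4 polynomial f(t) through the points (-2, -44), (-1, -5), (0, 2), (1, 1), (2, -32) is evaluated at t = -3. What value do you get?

Evaluate each Lagrange basis at t = -3:
L_0(-3) = (-2)·(-3)·(-4)·(-5)/[(-1)·(-2)·(-3)·(-4)] = 5
L_1(-3) = (-1)·(-3)·(-4)·(-5)/[(1)·(-1)·(-2)·(-3)] = -10
L_2(-3) = (-1)·(-2)·(-4)·(-5)/[(2)·(1)·(-1)·(-2)] = 10
L_3(-3) = (-1)·(-2)·(-3)·(-5)/[(3)·(2)·(1)·(-1)] = -5
L_4(-3) = (-1)·(-2)·(-3)·(-4)/[(4)·(3)·(2)·(1)] = 1
Sum: (-44)·(5) + (-5)·(-10) + 2·(10) + 1·(-5) + (-32)·(1) = -187

-187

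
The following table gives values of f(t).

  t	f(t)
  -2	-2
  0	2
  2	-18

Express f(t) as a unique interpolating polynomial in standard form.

f(t) = -3t^2 - 4t + 2

L_0(t) = t(t - 2) / [8] = (1/8)t^2 - (1/4)t
L_1(t) = (t + 2)(t - 2) / [-4] = -(1/4)t^2 + 1
L_2(t) = (t + 2)t / [8] = (1/8)t^2 + (1/4)t
f(t) = (-2)·L_0 + 2·L_1 + (-18)·L_2
  (-2)·L_0(t) = -(1/4)t^2 + (1/2)t
  2·L_1(t) = -(1/2)t^2 + 2
  (-18)·L_2(t) = -(9/4)t^2 - (9/2)t
Adding term by term: -3t^2 - 4t + 2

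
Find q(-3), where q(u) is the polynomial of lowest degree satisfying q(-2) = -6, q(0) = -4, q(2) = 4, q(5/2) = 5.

Evaluate each Lagrange basis at u = -3:
L_0(-3) = (-3)·(-5)·(-11/2)/[(-2)·(-4)·(-9/2)] = 55/24
L_1(-3) = (-1)·(-5)·(-11/2)/[(2)·(-2)·(-5/2)] = -11/4
L_2(-3) = (-1)·(-3)·(-11/2)/[(4)·(2)·(-1/2)] = 33/8
L_3(-3) = (-1)·(-3)·(-5)/[(9/2)·(5/2)·(1/2)] = -8/3
Sum: (-6)·(55/24) + (-4)·(-11/4) + 4·(33/8) + 5·(-8/3) = 5/12

5/12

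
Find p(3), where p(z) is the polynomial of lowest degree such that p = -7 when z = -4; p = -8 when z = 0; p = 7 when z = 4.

Using Newton's divided-difference form:
p[-4,0] = (-8 - (-7)) / (0 - (-4)) = -1/4
p[0,4] = (7 - (-8)) / (4 - 0) = 15/4
p[-4,0,4] = (15/4 - (-1/4)) / (4 - (-4)) = 1/2
p(3) = -7 + (-1/4)·(7) + (1/2)·(7)·(3) = 7/4

7/4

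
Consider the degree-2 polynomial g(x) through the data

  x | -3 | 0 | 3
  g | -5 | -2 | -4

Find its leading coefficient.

-5/18

Build the Lagrange basis polynomials:
L_0(x) = x(x - 3) / [18] = (1/18)x^2 - (1/6)x
L_1(x) = (x + 3)(x - 3) / [-9] = -(1/9)x^2 + 1
L_2(x) = (x + 3)x / [18] = (1/18)x^2 + (1/6)x
g(x) = (-5)·L_0 + (-2)·L_1 + (-4)·L_2
Only the coefficient of x^2 is needed; take it from each L_i and combine:
(-5)·(1/18) + (-2)·(-1/9) + (-4)·(1/18) = -5/18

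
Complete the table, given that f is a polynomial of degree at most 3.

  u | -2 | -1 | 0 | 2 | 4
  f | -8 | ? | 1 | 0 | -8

The 4 known values determine f uniquely (degree ≤ 3).
Evaluate each Lagrange basis at u = -1:
L_0(-1) = (-1)·(-3)·(-5)/[(-2)·(-4)·(-6)] = 5/16
L_1(-1) = (1)·(-3)·(-5)/[(2)·(-2)·(-4)] = 15/16
L_2(-1) = (1)·(-1)·(-5)/[(4)·(2)·(-2)] = -5/16
L_3(-1) = (1)·(-1)·(-3)/[(6)·(4)·(2)] = 1/16
Sum: (-8)·(5/16) + 1·(15/16) + 0 + (-8)·(1/16) = -33/16

-33/16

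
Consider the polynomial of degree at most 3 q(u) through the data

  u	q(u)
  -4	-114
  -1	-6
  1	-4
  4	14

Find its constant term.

Build the Lagrange basis polynomials:
L_0(u) = (u + 1)(u - 1)(u - 4) / [-120] = -(1/120)u^3 + (1/30)u^2 + (1/120)u - 1/30
L_1(u) = (u + 4)(u - 1)(u - 4) / [30] = (1/30)u^3 - (1/30)u^2 - (8/15)u + 8/15
L_2(u) = (u + 4)(u + 1)(u - 4) / [-30] = -(1/30)u^3 - (1/30)u^2 + (8/15)u + 8/15
L_3(u) = (u + 4)(u + 1)(u - 1) / [120] = (1/120)u^3 + (1/30)u^2 - (1/120)u - 1/30
q(u) = (-114)·L_0 + (-6)·L_1 + (-4)·L_2 + 14·L_3
Only the constant term is needed; take it from each L_i and combine:
(-114)·(-1/30) + (-6)·(8/15) + (-4)·(8/15) + 14·(-1/30) = -2

-2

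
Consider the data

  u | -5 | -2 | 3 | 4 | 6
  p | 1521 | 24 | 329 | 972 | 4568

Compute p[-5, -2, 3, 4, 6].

3

p[-5,-2] = (24 - 1521) / (-2 - (-5)) = -499
p[-2,3] = (329 - 24) / (3 - (-2)) = 61
p[3,4] = (972 - 329) / (4 - 3) = 643
p[4,6] = (4568 - 972) / (6 - 4) = 1798
p[-5,-2,3] = (61 - (-499)) / (3 - (-5)) = 70
p[-2,3,4] = (643 - 61) / (4 - (-2)) = 97
p[3,4,6] = (1798 - 643) / (6 - 3) = 385
p[-5,-2,3,4] = (97 - 70) / (4 - (-5)) = 3
p[-2,3,4,6] = (385 - 97) / (6 - (-2)) = 36
p[-5,-2,3,4,6] = (36 - 3) / (6 - (-5)) = 3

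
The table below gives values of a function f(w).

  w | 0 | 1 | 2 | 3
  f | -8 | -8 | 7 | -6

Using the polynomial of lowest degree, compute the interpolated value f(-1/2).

Evaluate each Lagrange basis at w = -1/2:
L_0(-1/2) = (-3/2)·(-5/2)·(-7/2)/[(-1)·(-2)·(-3)] = 35/16
L_1(-1/2) = (-1/2)·(-5/2)·(-7/2)/[(1)·(-1)·(-2)] = -35/16
L_2(-1/2) = (-1/2)·(-3/2)·(-7/2)/[(2)·(1)·(-1)] = 21/16
L_3(-1/2) = (-1/2)·(-3/2)·(-5/2)/[(3)·(2)·(1)] = -5/16
Sum: (-8)·(35/16) + (-8)·(-35/16) + 7·(21/16) + (-6)·(-5/16) = 177/16

177/16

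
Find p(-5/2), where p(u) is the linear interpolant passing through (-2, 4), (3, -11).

L_0(-5/2) = (-11/2)/[(-5)] = 11/10
L_1(-5/2) = (-1/2)/[(5)] = -1/10
Sum: 4·(11/10) + (-11)·(-1/10) = 11/2

11/2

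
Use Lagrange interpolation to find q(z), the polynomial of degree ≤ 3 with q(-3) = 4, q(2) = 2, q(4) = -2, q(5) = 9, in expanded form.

L_0(z) = (z - 2)(z - 4)(z - 5) / [-280] = -(1/280)z^3 + (11/280)z^2 - (19/140)z + 1/7
L_1(z) = (z + 3)(z - 4)(z - 5) / [30] = (1/30)z^3 - (1/5)z^2 - (7/30)z + 2
L_2(z) = (z + 3)(z - 2)(z - 5) / [-14] = -(1/14)z^3 + (2/7)z^2 + (11/14)z - 15/7
L_3(z) = (z + 3)(z - 2)(z - 4) / [24] = (1/24)z^3 - (1/8)z^2 - (5/12)z + 1
q(z) = 4·L_0 + 2·L_1 + (-2)·L_2 + 9·L_3
  4·L_0(z) = -(1/70)z^3 + (11/70)z^2 - (19/35)z + 4/7
  2·L_1(z) = (1/15)z^3 - (2/5)z^2 - (7/15)z + 4
  (-2)·L_2(z) = (1/7)z^3 - (4/7)z^2 - (11/7)z + 30/7
  9·L_3(z) = (3/8)z^3 - (9/8)z^2 - (15/4)z + 9
Adding term by term: (479/840)z^3 - (543/280)z^2 - (2659/420)z + 125/7

q(z) = (479/840)z^3 - (543/280)z^2 - (2659/420)z + 125/7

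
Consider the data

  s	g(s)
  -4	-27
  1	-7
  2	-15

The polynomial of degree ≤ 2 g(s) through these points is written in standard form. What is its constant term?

Build the Lagrange basis polynomials:
L_0(s) = (s - 1)(s - 2) / [30] = (1/30)s^2 - (1/10)s + 1/15
L_1(s) = (s + 4)(s - 2) / [-5] = -(1/5)s^2 - (2/5)s + 8/5
L_2(s) = (s + 4)(s - 1) / [6] = (1/6)s^2 + (1/2)s - 2/3
g(s) = (-27)·L_0 + (-7)·L_1 + (-15)·L_2
Only the constant term is needed; take it from each L_i and combine:
(-27)·(1/15) + (-7)·(8/5) + (-15)·(-2/3) = -3

-3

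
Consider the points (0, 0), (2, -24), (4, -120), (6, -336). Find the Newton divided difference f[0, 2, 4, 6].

f[0,2] = (-24 - 0) / (2 - 0) = -12
f[2,4] = (-120 - (-24)) / (4 - 2) = -48
f[4,6] = (-336 - (-120)) / (6 - 4) = -108
f[0,2,4] = (-48 - (-12)) / (4 - 0) = -9
f[2,4,6] = (-108 - (-48)) / (6 - 2) = -15
f[0,2,4,6] = (-15 - (-9)) / (6 - 0) = -1

-1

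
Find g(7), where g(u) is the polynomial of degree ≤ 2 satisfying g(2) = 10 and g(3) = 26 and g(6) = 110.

150

Evaluate each Lagrange basis at u = 7:
L_0(7) = (4)·(1)/[(-1)·(-4)] = 1
L_1(7) = (5)·(1)/[(1)·(-3)] = -5/3
L_2(7) = (5)·(4)/[(4)·(3)] = 5/3
Sum: 10·(1) + 26·(-5/3) + 110·(5/3) = 150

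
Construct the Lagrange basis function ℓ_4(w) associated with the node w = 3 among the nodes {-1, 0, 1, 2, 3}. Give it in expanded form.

ℓ_4(w) = (1/24)w^4 - (1/12)w^3 - (1/24)w^2 + (1/12)w

ℓ_4(w) = (w + 1)w(w - 1)(w - 2) / [(4)·(3)·(2)·(1)]
       = (w^4 - 2w^3 - w^2 + 2w) / (24)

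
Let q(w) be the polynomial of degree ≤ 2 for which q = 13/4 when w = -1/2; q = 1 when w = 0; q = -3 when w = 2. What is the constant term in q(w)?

1

Build the Lagrange basis polynomials:
L_0(w) = w(w - 2) / [5/4] = (4/5)w^2 - (8/5)w
L_1(w) = (w + 1/2)(w - 2) / [-1] = -w^2 + (3/2)w + 1
L_2(w) = (w + 1/2)w / [5] = (1/5)w^2 + (1/10)w
q(w) = (13/4)·L_0 + 1·L_1 + (-3)·L_2
Only the constant term is needed; take it from each L_i and combine:
(13/4)·(0) + 1·(1) + (-3)·(0) = 1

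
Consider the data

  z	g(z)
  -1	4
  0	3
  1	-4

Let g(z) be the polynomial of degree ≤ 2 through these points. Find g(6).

-129

L_0(6) = (6)·(5)/[(-1)·(-2)] = 15
L_1(6) = (7)·(5)/[(1)·(-1)] = -35
L_2(6) = (7)·(6)/[(2)·(1)] = 21
Sum: 4·(15) + 3·(-35) + (-4)·(21) = -129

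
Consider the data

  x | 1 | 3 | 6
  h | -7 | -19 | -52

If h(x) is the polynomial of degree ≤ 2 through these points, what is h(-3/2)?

-13/4

Evaluate each Lagrange basis at x = -3/2:
L_0(-3/2) = (-9/2)·(-15/2)/[(-2)·(-5)] = 27/8
L_1(-3/2) = (-5/2)·(-15/2)/[(2)·(-3)] = -25/8
L_2(-3/2) = (-5/2)·(-9/2)/[(5)·(3)] = 3/4
Sum: (-7)·(27/8) + (-19)·(-25/8) + (-52)·(3/4) = -13/4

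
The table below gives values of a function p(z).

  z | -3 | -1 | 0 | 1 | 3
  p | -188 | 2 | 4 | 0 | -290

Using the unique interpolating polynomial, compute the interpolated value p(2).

Evaluate each Lagrange basis at z = 2:
L_0(2) = (3)·(2)·(1)·(-1)/[(-2)·(-3)·(-4)·(-6)] = -1/24
L_1(2) = (5)·(2)·(1)·(-1)/[(2)·(-1)·(-2)·(-4)] = 5/8
L_2(2) = (5)·(3)·(1)·(-1)/[(3)·(1)·(-1)·(-3)] = -5/3
L_3(2) = (5)·(3)·(2)·(-1)/[(4)·(2)·(1)·(-2)] = 15/8
L_4(2) = (5)·(3)·(2)·(1)/[(6)·(4)·(3)·(2)] = 5/24
Sum: (-188)·(-1/24) + 2·(5/8) + 4·(-5/3) + 0 + (-290)·(5/24) = -58

-58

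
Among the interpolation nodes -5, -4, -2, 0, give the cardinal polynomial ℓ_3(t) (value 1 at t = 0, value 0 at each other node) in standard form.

ℓ_3(t) = (t + 5)(t + 4)(t + 2) / [(5)·(4)·(2)]
       = (t^3 + 11t^2 + 38t + 40) / (40)

ℓ_3(t) = (1/40)t^3 + (11/40)t^2 + (19/20)t + 1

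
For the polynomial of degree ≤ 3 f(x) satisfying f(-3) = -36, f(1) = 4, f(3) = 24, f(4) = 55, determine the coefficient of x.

1

L_0(x) = (x - 1)(x - 3)(x - 4) / [-168] = -(1/168)x^3 + (1/21)x^2 - (19/168)x + 1/14
L_1(x) = (x + 3)(x - 3)(x - 4) / [24] = (1/24)x^3 - (1/6)x^2 - (3/8)x + 3/2
L_2(x) = (x + 3)(x - 1)(x - 4) / [-12] = -(1/12)x^3 + (1/6)x^2 + (11/12)x - 1
L_3(x) = (x + 3)(x - 1)(x - 3) / [21] = (1/21)x^3 - (1/21)x^2 - (3/7)x + 3/7
f(x) = (-36)·L_0 + 4·L_1 + 24·L_2 + 55·L_3
Only the coefficient of x is needed; take it from each L_i and combine:
(-36)·(-19/168) + 4·(-3/8) + 24·(11/12) + 55·(-3/7) = 1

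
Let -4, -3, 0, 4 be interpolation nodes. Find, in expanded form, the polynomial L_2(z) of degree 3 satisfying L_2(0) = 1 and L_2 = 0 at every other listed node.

L_2(z) = -(1/48)z^3 - (1/16)z^2 + (1/3)z + 1

L_2(z) = (z + 4)(z + 3)(z - 4) / [(4)·(3)·(-4)]
       = (z^3 + 3z^2 - 16z - 48) / (-48)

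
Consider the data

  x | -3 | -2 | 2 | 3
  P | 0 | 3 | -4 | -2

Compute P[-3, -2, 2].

-19/20

P[-3,-2] = (3 - 0) / (-2 - (-3)) = 3
P[-2,2] = (-4 - 3) / (2 - (-2)) = -7/4
P[-3,-2,2] = (-7/4 - 3) / (2 - (-3)) = -19/20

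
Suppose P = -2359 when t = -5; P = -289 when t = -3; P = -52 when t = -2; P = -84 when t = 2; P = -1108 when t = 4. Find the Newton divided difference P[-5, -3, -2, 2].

P[-5,-3] = (-289 - (-2359)) / (-3 - (-5)) = 1035
P[-3,-2] = (-52 - (-289)) / (-2 - (-3)) = 237
P[-2,2] = (-84 - (-52)) / (2 - (-2)) = -8
P[-5,-3,-2] = (237 - 1035) / (-2 - (-5)) = -266
P[-3,-2,2] = (-8 - 237) / (2 - (-3)) = -49
P[-5,-3,-2,2] = (-49 - (-266)) / (2 - (-5)) = 31

31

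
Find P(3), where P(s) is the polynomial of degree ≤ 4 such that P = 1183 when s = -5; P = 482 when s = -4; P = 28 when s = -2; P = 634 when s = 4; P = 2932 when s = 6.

L_0(3) = (7)·(5)·(-1)·(-3)/[(-1)·(-3)·(-9)·(-11)] = 35/99
L_1(3) = (8)·(5)·(-1)·(-3)/[(1)·(-2)·(-8)·(-10)] = -3/4
L_2(3) = (8)·(7)·(-1)·(-3)/[(3)·(2)·(-6)·(-8)] = 7/12
L_3(3) = (8)·(7)·(5)·(-3)/[(9)·(8)·(6)·(-2)] = 35/36
L_4(3) = (8)·(7)·(5)·(-1)/[(11)·(10)·(8)·(2)] = -7/44
Sum: 1183·(35/99) + 482·(-3/4) + 28·(7/12) + 634·(35/36) + 2932·(-7/44) = 223

223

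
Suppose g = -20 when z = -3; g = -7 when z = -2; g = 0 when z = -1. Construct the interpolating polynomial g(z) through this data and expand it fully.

Build the Lagrange basis polynomials:
L_0(z) = (z + 2)(z + 1) / [2] = (1/2)z^2 + (3/2)z + 1
L_1(z) = (z + 3)(z + 1) / [-1] = -z^2 - 4z - 3
L_2(z) = (z + 3)(z + 2) / [2] = (1/2)z^2 + (5/2)z + 3
g(z) = (-20)·L_0 + (-7)·L_1 + 0·L_2
  (-20)·L_0(z) = -10z^2 - 30z - 20
  (-7)·L_1(z) = 7z^2 + 28z + 21
  0·L_2(z) = 0
Adding term by term: -3z^2 - 2z + 1

g(z) = -3z^2 - 2z + 1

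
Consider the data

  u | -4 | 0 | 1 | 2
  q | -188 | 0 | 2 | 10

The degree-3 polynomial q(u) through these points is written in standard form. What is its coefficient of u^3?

2

L_0(u) = u(u - 1)(u - 2) / [-120] = -(1/120)u^3 + (1/40)u^2 - (1/60)u
L_1(u) = (u + 4)(u - 1)(u - 2) / [8] = (1/8)u^3 + (1/8)u^2 - (5/4)u + 1
L_2(u) = (u + 4)u(u - 2) / [-5] = -(1/5)u^3 - (2/5)u^2 + (8/5)u
L_3(u) = (u + 4)u(u - 1) / [12] = (1/12)u^3 + (1/4)u^2 - (1/3)u
q(u) = (-188)·L_0 + 0·L_1 + 2·L_2 + 10·L_3
Only the coefficient of u^3 is needed; take it from each L_i and combine:
(-188)·(-1/120) + 0·(1/8) + 2·(-1/5) + 10·(1/12) = 2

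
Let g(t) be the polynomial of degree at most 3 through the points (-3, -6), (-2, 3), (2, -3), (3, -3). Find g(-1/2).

39/8

Evaluate each Lagrange basis at t = -1/2:
L_0(-1/2) = (3/2)·(-5/2)·(-7/2)/[(-1)·(-5)·(-6)] = -7/16
L_1(-1/2) = (5/2)·(-5/2)·(-7/2)/[(1)·(-4)·(-5)] = 35/32
L_2(-1/2) = (5/2)·(3/2)·(-7/2)/[(5)·(4)·(-1)] = 21/32
L_3(-1/2) = (5/2)·(3/2)·(-5/2)/[(6)·(5)·(1)] = -5/16
Sum: (-6)·(-7/16) + 3·(35/32) + (-3)·(21/32) + (-3)·(-5/16) = 39/8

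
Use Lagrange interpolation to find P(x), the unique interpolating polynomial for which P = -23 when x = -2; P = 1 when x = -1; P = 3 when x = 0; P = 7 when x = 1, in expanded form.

Build the Lagrange basis polynomials:
L_0(x) = (x + 1)x(x - 1) / [-6] = -(1/6)x^3 + (1/6)x
L_1(x) = (x + 2)x(x - 1) / [2] = (1/2)x^3 + (1/2)x^2 - x
L_2(x) = (x + 2)(x + 1)(x - 1) / [-2] = -(1/2)x^3 - x^2 + (1/2)x + 1
L_3(x) = (x + 2)(x + 1)x / [6] = (1/6)x^3 + (1/2)x^2 + (1/3)x
P(x) = (-23)·L_0 + 1·L_1 + 3·L_2 + 7·L_3
  (-23)·L_0(x) = (23/6)x^3 - (23/6)x
  1·L_1(x) = (1/2)x^3 + (1/2)x^2 - x
  3·L_2(x) = -(3/2)x^3 - 3x^2 + (3/2)x + 3
  7·L_3(x) = (7/6)x^3 + (7/2)x^2 + (7/3)x
Adding term by term: 4x^3 + x^2 - x + 3

P(x) = 4x^3 + x^2 - x + 3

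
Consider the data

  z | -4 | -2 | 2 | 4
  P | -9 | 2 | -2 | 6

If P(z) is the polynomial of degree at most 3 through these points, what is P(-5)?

Evaluate each Lagrange basis at z = -5:
L_0(-5) = (-3)·(-7)·(-9)/[(-2)·(-6)·(-8)] = 63/32
L_1(-5) = (-1)·(-7)·(-9)/[(2)·(-4)·(-6)] = -21/16
L_2(-5) = (-1)·(-3)·(-9)/[(6)·(4)·(-2)] = 9/16
L_3(-5) = (-1)·(-3)·(-7)/[(8)·(6)·(2)] = -7/32
Sum: (-9)·(63/32) + 2·(-21/16) + (-2)·(9/16) + 6·(-7/32) = -729/32

-729/32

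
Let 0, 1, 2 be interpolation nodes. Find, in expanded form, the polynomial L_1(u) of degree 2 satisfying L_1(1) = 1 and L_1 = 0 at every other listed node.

L_1(u) = u(u - 2) / [(1)·(-1)]
       = (u^2 - 2u) / (-1)

L_1(u) = -u^2 + 2u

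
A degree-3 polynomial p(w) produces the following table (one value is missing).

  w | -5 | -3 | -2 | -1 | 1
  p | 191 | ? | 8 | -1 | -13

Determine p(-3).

The 4 known values determine p uniquely (degree ≤ 3).
Evaluate each Lagrange basis at w = -3:
L_0(-3) = (-1)·(-2)·(-4)/[(-3)·(-4)·(-6)] = 1/9
L_1(-3) = (2)·(-2)·(-4)/[(3)·(-1)·(-3)] = 16/9
L_2(-3) = (2)·(-1)·(-4)/[(4)·(1)·(-2)] = -1
L_3(-3) = (2)·(-1)·(-2)/[(6)·(3)·(2)] = 1/9
Sum: 191·(1/9) + 8·(16/9) + (-1)·(-1) + (-13)·(1/9) = 35

35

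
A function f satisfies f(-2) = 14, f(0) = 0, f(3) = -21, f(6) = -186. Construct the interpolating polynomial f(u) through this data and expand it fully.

Newton's divided differences:
f[-2,0] = (0 - 14) / (0 - (-2)) = -7
f[0,3] = (-21 - 0) / (3 - 0) = -7
f[3,6] = (-186 - (-21)) / (6 - 3) = -55
f[-2,0,3] = (-7 - (-7)) / (3 - (-2)) = 0
f[0,3,6] = (-55 - (-7)) / (6 - 0) = -8
f[-2,0,3,6] = (-8 - 0) / (6 - (-2)) = -1
f(u) = 14 + (-7)·(u + 2) + (-1)·(u + 2)u(u - 3)
Expanding: f(u) = -u^3 + u^2 - u

f(u) = -u^3 + u^2 - u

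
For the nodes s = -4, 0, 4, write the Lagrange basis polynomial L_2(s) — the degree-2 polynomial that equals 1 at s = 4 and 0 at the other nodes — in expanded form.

L_2(s) = (s + 4)s / [(8)·(4)]
       = (s^2 + 4s) / (32)

L_2(s) = (1/32)s^2 + (1/8)s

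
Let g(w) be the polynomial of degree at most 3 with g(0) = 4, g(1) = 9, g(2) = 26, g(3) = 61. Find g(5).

Evaluate each Lagrange basis at w = 5:
L_0(5) = (4)·(3)·(2)/[(-1)·(-2)·(-3)] = -4
L_1(5) = (5)·(3)·(2)/[(1)·(-1)·(-2)] = 15
L_2(5) = (5)·(4)·(2)/[(2)·(1)·(-1)] = -20
L_3(5) = (5)·(4)·(3)/[(3)·(2)·(1)] = 10
Sum: 4·(-4) + 9·(15) + 26·(-20) + 61·(10) = 209

209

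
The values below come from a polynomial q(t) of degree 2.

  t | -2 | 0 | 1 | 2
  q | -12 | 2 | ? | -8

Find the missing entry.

The 3 known values determine q uniquely (degree ≤ 2).
Evaluate each Lagrange basis at t = 1:
L_0(1) = (1)·(-1)/[(-2)·(-4)] = -1/8
L_1(1) = (3)·(-1)/[(2)·(-2)] = 3/4
L_2(1) = (3)·(1)/[(4)·(2)] = 3/8
Sum: (-12)·(-1/8) + 2·(3/4) + (-8)·(3/8) = 0

0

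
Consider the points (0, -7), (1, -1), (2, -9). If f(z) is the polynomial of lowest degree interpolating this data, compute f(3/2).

-13/4

Using Newton's divided-difference form:
f[0,1] = (-1 - (-7)) / (1 - 0) = 6
f[1,2] = (-9 - (-1)) / (2 - 1) = -8
f[0,1,2] = (-8 - 6) / (2 - 0) = -7
f(3/2) = -7 + 6·(3/2) + (-7)·(3/2)·(1/2) = -13/4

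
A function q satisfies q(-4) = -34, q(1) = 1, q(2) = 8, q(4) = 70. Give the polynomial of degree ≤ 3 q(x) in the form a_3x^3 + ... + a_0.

Build the Lagrange basis polynomials:
L_0(x) = (x - 1)(x - 2)(x - 4) / [-240] = -(1/240)x^3 + (7/240)x^2 - (7/120)x + 1/30
L_1(x) = (x + 4)(x - 2)(x - 4) / [15] = (1/15)x^3 - (2/15)x^2 - (16/15)x + 32/15
L_2(x) = (x + 4)(x - 1)(x - 4) / [-12] = -(1/12)x^3 + (1/12)x^2 + (4/3)x - 4/3
L_3(x) = (x + 4)(x - 1)(x - 2) / [48] = (1/48)x^3 + (1/48)x^2 - (5/24)x + 1/6
q(x) = (-34)·L_0 + 1·L_1 + 8·L_2 + 70·L_3
  (-34)·L_0(x) = (17/120)x^3 - (119/120)x^2 + (119/60)x - 17/15
  1·L_1(x) = (1/15)x^3 - (2/15)x^2 - (16/15)x + 32/15
  8·L_2(x) = -(2/3)x^3 + (2/3)x^2 + (32/3)x - 32/3
  70·L_3(x) = (35/24)x^3 + (35/24)x^2 - (175/12)x + 35/3
Adding term by term: x^3 + x^2 - 3x + 2

q(x) = x^3 + x^2 - 3x + 2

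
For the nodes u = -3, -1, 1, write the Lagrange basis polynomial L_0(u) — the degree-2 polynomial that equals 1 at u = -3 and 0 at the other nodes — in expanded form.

L_0(u) = (u + 1)(u - 1) / [(-2)·(-4)]
       = (u^2 - 1) / (8)

L_0(u) = (1/8)u^2 - 1/8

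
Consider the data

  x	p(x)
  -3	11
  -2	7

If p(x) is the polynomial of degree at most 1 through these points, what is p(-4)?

15

L_0(-4) = (-2)/[(-1)] = 2
L_1(-4) = (-1)/[(1)] = -1
Sum: 11·(2) + 7·(-1) = 15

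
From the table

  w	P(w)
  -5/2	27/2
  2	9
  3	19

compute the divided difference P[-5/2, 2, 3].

P[-5/2,2] = (9 - 27/2) / (2 - (-5/2)) = -1
P[2,3] = (19 - 9) / (3 - 2) = 10
P[-5/2,2,3] = (10 - (-1)) / (3 - (-5/2)) = 2

2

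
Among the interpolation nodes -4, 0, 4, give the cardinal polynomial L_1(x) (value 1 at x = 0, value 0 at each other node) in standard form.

L_1(x) = -(1/16)x^2 + 1

L_1(x) = (x + 4)(x - 4) / [(4)·(-4)]
       = (x^2 - 16) / (-16)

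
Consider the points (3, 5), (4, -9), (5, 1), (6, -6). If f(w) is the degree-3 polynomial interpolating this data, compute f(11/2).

L_0(11/2) = (3/2)·(1/2)·(-1/2)/[(-1)·(-2)·(-3)] = 1/16
L_1(11/2) = (5/2)·(1/2)·(-1/2)/[(1)·(-1)·(-2)] = -5/16
L_2(11/2) = (5/2)·(3/2)·(-1/2)/[(2)·(1)·(-1)] = 15/16
L_3(11/2) = (5/2)·(3/2)·(1/2)/[(3)·(2)·(1)] = 5/16
Sum: 5·(1/16) + (-9)·(-5/16) + 1·(15/16) + (-6)·(5/16) = 35/16

35/16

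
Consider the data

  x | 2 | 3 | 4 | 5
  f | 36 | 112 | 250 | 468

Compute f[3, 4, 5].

40

f[3,4] = (250 - 112) / (4 - 3) = 138
f[4,5] = (468 - 250) / (5 - 4) = 218
f[3,4,5] = (218 - 138) / (5 - 3) = 40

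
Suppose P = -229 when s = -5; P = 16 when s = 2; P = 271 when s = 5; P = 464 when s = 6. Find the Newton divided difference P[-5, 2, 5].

P[-5,2] = (16 - (-229)) / (2 - (-5)) = 35
P[2,5] = (271 - 16) / (5 - 2) = 85
P[-5,2,5] = (85 - 35) / (5 - (-5)) = 5

5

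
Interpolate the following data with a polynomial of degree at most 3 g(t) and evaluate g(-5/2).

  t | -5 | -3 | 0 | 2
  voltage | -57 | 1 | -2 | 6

39/8

Evaluate each Lagrange basis at t = -5/2:
L_0(-5/2) = (1/2)·(-5/2)·(-9/2)/[(-2)·(-5)·(-7)] = -9/112
L_1(-5/2) = (5/2)·(-5/2)·(-9/2)/[(2)·(-3)·(-5)] = 15/16
L_2(-5/2) = (5/2)·(1/2)·(-9/2)/[(5)·(3)·(-2)] = 3/16
L_3(-5/2) = (5/2)·(1/2)·(-5/2)/[(7)·(5)·(2)] = -5/112
Sum: (-57)·(-9/112) + 1·(15/16) + (-2)·(3/16) + 6·(-5/112) = 39/8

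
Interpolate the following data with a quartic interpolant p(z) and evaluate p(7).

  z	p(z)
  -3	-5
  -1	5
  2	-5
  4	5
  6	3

Using Newton's divided-difference form:
p[-3,-1] = (5 - (-5)) / (-1 - (-3)) = 5
p[-1,2] = (-5 - 5) / (2 - (-1)) = -10/3
p[2,4] = (5 - (-5)) / (4 - 2) = 5
p[4,6] = (3 - 5) / (6 - 4) = -1
p[-3,-1,2] = (-10/3 - 5) / (2 - (-3)) = -5/3
p[-1,2,4] = (5 - (-10/3)) / (4 - (-1)) = 5/3
p[2,4,6] = (-1 - 5) / (6 - 2) = -3/2
p[-3,-1,2,4] = (5/3 - (-5/3)) / (4 - (-3)) = 10/21
p[-1,2,4,6] = (-3/2 - 5/3) / (6 - (-1)) = -19/42
p[-3,-1,2,4,6] = (-19/42 - 10/21) / (6 - (-3)) = -13/126
p(7) = -5 + 5·(10) + (-5/3)·(10)·(8) + (10/21)·(10)·(8)·(5) + (-13/126)·(10)·(8)·(5)·(3) = -65/3

-65/3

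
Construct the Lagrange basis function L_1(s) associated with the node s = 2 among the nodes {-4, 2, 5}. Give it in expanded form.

L_1(s) = (s + 4)(s - 5) / [(6)·(-3)]
       = (s^2 - s - 20) / (-18)

L_1(s) = -(1/18)s^2 + (1/18)s + 10/9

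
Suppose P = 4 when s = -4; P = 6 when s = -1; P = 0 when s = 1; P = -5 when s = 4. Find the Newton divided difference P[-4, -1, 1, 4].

1/8

P[-4,-1] = (6 - 4) / (-1 - (-4)) = 2/3
P[-1,1] = (0 - 6) / (1 - (-1)) = -3
P[1,4] = (-5 - 0) / (4 - 1) = -5/3
P[-4,-1,1] = (-3 - 2/3) / (1 - (-4)) = -11/15
P[-1,1,4] = (-5/3 - (-3)) / (4 - (-1)) = 4/15
P[-4,-1,1,4] = (4/15 - (-11/15)) / (4 - (-4)) = 1/8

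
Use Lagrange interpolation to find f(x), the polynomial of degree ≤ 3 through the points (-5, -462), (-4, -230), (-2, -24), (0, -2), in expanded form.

f(x) = 4x^3 + x^2 - 3x - 2

Build the Lagrange basis polynomials:
L_0(x) = (x + 4)(x + 2)x / [-15] = -(1/15)x^3 - (2/5)x^2 - (8/15)x
L_1(x) = (x + 5)(x + 2)x / [8] = (1/8)x^3 + (7/8)x^2 + (5/4)x
L_2(x) = (x + 5)(x + 4)x / [-12] = -(1/12)x^3 - (3/4)x^2 - (5/3)x
L_3(x) = (x + 5)(x + 4)(x + 2) / [40] = (1/40)x^3 + (11/40)x^2 + (19/20)x + 1
f(x) = (-462)·L_0 + (-230)·L_1 + (-24)·L_2 + (-2)·L_3
  (-462)·L_0(x) = (154/5)x^3 + (924/5)x^2 + (1232/5)x
  (-230)·L_1(x) = -(115/4)x^3 - (805/4)x^2 - (575/2)x
  (-24)·L_2(x) = 2x^3 + 18x^2 + 40x
  (-2)·L_3(x) = -(1/20)x^3 - (11/20)x^2 - (19/10)x - 2
Adding term by term: 4x^3 + x^2 - 3x - 2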